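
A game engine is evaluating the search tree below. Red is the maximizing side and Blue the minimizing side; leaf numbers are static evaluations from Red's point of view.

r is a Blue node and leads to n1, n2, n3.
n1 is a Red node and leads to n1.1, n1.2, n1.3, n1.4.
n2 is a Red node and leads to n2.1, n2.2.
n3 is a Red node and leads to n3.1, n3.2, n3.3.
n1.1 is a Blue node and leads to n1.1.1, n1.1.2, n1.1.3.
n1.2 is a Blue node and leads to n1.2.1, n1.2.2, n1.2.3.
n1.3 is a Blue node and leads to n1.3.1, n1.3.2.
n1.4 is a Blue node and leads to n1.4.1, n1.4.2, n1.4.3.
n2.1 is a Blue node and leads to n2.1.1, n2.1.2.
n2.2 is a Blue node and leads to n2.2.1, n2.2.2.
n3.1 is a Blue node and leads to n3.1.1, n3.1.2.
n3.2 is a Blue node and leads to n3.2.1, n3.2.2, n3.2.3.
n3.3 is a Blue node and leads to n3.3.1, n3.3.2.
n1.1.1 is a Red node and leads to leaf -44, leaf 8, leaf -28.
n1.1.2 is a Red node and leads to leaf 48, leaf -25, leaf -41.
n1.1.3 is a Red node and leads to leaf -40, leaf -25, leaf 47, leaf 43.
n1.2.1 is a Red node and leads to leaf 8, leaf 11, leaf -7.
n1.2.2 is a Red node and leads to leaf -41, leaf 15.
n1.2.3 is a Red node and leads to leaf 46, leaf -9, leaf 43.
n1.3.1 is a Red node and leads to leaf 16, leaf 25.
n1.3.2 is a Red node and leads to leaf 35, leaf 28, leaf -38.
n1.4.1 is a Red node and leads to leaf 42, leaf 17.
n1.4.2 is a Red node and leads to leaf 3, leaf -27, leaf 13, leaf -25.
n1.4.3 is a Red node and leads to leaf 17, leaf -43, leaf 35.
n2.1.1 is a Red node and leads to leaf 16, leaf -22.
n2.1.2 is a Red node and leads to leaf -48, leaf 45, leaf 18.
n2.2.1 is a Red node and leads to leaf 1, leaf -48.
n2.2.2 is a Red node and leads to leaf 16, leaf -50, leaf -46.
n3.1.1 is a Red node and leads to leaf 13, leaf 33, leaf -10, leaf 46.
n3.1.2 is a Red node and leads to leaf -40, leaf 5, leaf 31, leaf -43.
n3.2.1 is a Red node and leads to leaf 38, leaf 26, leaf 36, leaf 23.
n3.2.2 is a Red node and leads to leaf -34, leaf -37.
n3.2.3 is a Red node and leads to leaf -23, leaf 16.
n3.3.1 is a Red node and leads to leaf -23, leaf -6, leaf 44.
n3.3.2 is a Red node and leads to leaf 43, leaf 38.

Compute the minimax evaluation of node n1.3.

25

n1.3.1 (Red): max(16, 25) = 25
n1.3.2 (Red): max(35, 28, -38) = 35
n1.3 (Blue): min(25, 35) = 25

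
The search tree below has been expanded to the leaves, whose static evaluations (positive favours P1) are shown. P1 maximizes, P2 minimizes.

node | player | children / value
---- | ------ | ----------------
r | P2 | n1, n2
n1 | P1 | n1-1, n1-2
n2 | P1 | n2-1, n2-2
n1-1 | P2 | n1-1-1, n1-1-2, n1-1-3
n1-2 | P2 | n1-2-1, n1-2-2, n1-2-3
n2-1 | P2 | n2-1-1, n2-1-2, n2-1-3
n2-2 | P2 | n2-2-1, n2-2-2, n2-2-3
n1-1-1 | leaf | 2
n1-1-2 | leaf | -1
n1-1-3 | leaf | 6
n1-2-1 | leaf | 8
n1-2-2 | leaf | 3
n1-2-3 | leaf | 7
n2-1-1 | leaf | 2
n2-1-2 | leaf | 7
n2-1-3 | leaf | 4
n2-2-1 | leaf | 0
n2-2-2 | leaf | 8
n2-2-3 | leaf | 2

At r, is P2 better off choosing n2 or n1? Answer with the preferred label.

n2-1 (P2): min(2, 7, 4) = 2
n2-2 (P2): min(0, 8, 2) = 0
n2 (P1): max(2, 0) = 2
n1-1 (P2): min(2, -1, 6) = -1
n1-2 (P2): min(8, 3, 7) = 3
n1 (P1): max(-1, 3) = 3
P2 prefers the lower value; n2=2, n1=3. n2 is better since 2 < 3.

n2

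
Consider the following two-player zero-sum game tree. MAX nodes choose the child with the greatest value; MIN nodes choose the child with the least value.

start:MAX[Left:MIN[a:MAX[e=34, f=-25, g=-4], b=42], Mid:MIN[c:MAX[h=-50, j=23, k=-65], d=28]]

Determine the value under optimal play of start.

a (MAX): max(34, -25, -4) = 34
Left (MIN): min(34, 42) = 34
c (MAX): max(-50, 23, -65) = 23
Mid (MIN): min(23, 28) = 23
start (MAX): max(34, 23) = 34

34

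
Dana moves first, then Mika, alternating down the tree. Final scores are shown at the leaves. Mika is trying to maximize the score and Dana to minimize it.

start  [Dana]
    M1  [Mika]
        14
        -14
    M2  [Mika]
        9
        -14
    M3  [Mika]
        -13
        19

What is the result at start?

9

M1 (Mika): max(14, -14) = 14
M2 (Mika): max(9, -14) = 9
M3 (Mika): max(-13, 19) = 19
start (Dana): min(14, 9, 19) = 9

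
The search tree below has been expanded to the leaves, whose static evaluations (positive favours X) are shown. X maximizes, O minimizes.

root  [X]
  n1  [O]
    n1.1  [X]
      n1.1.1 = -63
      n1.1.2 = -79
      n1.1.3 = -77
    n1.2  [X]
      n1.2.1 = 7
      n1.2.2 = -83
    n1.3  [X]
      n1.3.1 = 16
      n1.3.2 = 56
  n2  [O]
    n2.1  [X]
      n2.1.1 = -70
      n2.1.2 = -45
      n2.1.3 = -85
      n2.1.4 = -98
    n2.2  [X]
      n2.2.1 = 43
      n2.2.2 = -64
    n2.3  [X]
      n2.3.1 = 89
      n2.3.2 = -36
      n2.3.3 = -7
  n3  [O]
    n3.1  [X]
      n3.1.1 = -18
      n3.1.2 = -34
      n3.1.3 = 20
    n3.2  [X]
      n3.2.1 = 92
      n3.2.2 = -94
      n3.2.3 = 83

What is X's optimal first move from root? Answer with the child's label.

n1.1 (X): max(-63, -79, -77) = -63
n1.2 (X): max(7, -83) = 7
n1.3 (X): max(16, 56) = 56
n1 (O): min(-63, 7, 56) = -63
n2.1 (X): max(-70, -45, -85, -98) = -45
n2.2 (X): max(43, -64) = 43
n2.3 (X): max(89, -36, -7) = 89
n2 (O): min(-45, 43, 89) = -45
n3.1 (X): max(-18, -34, 20) = 20
n3.2 (X): max(92, -94, 83) = 92
n3 (O): min(20, 92) = 20
root (X): max(-63, -45, 20) = 20
X at root wants the highest of {n1=-63, n2=-45, n3=20}, so chooses n3.

n3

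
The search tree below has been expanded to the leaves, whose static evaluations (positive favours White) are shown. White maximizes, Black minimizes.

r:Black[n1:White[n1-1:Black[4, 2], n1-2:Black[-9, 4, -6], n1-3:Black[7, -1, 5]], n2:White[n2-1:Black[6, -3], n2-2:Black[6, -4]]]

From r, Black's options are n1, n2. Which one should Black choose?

n1-1 (Black): min(4, 2) = 2
n1-2 (Black): min(-9, 4, -6) = -9
n1-3 (Black): min(7, -1, 5) = -1
n1 (White): max(2, -9, -1) = 2
n2-1 (Black): min(6, -3) = -3
n2-2 (Black): min(6, -4) = -4
n2 (White): max(-3, -4) = -3
r (Black): min(2, -3) = -3
Black at r wants the lowest of {n1=2, n2=-3}, so chooses n2.

n2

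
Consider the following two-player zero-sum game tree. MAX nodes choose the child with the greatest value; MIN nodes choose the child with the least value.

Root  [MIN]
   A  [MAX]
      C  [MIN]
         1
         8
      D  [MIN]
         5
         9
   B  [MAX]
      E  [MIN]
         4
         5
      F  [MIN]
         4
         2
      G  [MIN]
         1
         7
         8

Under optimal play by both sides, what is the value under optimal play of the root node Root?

C (MIN): min(1, 8) = 1
D (MIN): min(5, 9) = 5
A (MAX): max(1, 5) = 5
E (MIN): min(4, 5) = 4
F (MIN): min(4, 2) = 2
G (MIN): min(1, 7, 8) = 1
B (MAX): max(4, 2, 1) = 4
Root (MIN): min(5, 4) = 4

4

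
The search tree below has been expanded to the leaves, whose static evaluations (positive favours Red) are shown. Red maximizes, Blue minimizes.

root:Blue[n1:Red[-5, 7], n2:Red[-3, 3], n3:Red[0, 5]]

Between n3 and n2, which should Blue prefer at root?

n2

n3 (Red): max(0, 5) = 5
n2 (Red): max(-3, 3) = 3
Blue prefers the lower value; n3=5, n2=3. n2 is better since 3 < 5.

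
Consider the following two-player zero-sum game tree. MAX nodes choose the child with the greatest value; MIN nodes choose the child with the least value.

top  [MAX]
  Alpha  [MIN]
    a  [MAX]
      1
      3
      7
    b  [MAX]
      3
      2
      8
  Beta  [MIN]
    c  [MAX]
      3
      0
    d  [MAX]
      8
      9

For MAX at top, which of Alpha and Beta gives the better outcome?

a (MAX): max(1, 3, 7) = 7
b (MAX): max(3, 2, 8) = 8
Alpha (MIN): min(7, 8) = 7
c (MAX): max(3, 0) = 3
d (MAX): max(8, 9) = 9
Beta (MIN): min(3, 9) = 3
MAX prefers the higher value; Alpha=7, Beta=3. Alpha is better since 7 > 3.

Alpha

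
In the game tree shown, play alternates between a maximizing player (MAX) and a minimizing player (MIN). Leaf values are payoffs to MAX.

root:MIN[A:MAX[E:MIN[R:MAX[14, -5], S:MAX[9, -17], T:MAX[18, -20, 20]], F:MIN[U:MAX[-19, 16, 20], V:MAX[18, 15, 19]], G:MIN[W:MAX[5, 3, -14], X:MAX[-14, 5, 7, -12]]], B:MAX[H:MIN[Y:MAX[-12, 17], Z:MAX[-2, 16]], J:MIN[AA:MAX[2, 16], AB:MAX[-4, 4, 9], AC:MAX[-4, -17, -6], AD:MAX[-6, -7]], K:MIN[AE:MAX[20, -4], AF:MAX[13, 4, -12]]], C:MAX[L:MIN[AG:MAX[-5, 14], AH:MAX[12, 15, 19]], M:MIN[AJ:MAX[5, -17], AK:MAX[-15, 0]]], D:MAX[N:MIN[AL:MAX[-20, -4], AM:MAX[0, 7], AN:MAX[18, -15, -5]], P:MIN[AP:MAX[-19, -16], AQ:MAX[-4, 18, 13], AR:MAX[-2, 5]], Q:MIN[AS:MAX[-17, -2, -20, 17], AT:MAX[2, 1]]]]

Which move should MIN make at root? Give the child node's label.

R (MAX): max(14, -5) = 14
S (MAX): max(9, -17) = 9
T (MAX): max(18, -20, 20) = 20
E (MIN): min(14, 9, 20) = 9
U (MAX): max(-19, 16, 20) = 20
V (MAX): max(18, 15, 19) = 19
F (MIN): min(20, 19) = 19
W (MAX): max(5, 3, -14) = 5
X (MAX): max(-14, 5, 7, -12) = 7
G (MIN): min(5, 7) = 5
A (MAX): max(9, 19, 5) = 19
Y (MAX): max(-12, 17) = 17
Z (MAX): max(-2, 16) = 16
H (MIN): min(17, 16) = 16
AA (MAX): max(2, 16) = 16
AB (MAX): max(-4, 4, 9) = 9
AC (MAX): max(-4, -17, -6) = -4
AD (MAX): max(-6, -7) = -6
J (MIN): min(16, 9, -4, -6) = -6
AE (MAX): max(20, -4) = 20
AF (MAX): max(13, 4, -12) = 13
K (MIN): min(20, 13) = 13
B (MAX): max(16, -6, 13) = 16
AG (MAX): max(-5, 14) = 14
AH (MAX): max(12, 15, 19) = 19
L (MIN): min(14, 19) = 14
AJ (MAX): max(5, -17) = 5
AK (MAX): max(-15, 0) = 0
M (MIN): min(5, 0) = 0
C (MAX): max(14, 0) = 14
AL (MAX): max(-20, -4) = -4
AM (MAX): max(0, 7) = 7
AN (MAX): max(18, -15, -5) = 18
N (MIN): min(-4, 7, 18) = -4
AP (MAX): max(-19, -16) = -16
AQ (MAX): max(-4, 18, 13) = 18
AR (MAX): max(-2, 5) = 5
P (MIN): min(-16, 18, 5) = -16
AS (MAX): max(-17, -2, -20, 17) = 17
AT (MAX): max(2, 1) = 2
Q (MIN): min(17, 2) = 2
D (MAX): max(-4, -16, 2) = 2
root (MIN): min(19, 16, 14, 2) = 2
MIN at root wants the lowest of {A=19, B=16, C=14, D=2}, so chooses D.

D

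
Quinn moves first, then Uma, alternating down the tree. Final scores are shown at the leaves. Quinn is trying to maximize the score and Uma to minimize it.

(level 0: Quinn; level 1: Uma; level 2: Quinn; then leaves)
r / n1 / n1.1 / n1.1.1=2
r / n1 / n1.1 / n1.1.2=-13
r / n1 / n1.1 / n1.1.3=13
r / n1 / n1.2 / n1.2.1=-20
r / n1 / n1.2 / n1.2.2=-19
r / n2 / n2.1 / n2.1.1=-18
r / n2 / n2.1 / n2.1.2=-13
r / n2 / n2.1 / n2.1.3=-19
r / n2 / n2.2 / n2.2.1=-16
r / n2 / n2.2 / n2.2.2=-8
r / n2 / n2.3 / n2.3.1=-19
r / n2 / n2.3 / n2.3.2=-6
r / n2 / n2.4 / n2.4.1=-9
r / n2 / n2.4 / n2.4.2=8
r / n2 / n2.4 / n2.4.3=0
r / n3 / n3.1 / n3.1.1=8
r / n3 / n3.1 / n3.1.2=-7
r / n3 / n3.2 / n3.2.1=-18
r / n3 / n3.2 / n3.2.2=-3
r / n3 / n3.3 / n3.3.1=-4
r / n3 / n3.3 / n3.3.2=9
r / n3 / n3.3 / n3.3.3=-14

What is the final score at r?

n1.1 (Quinn): max(2, -13, 13) = 13
n1.2 (Quinn): max(-20, -19) = -19
n1 (Uma): min(13, -19) = -19
n2.1 (Quinn): max(-18, -13, -19) = -13
n2.2 (Quinn): max(-16, -8) = -8
n2.3 (Quinn): max(-19, -6) = -6
n2.4 (Quinn): max(-9, 8, 0) = 8
n2 (Uma): min(-13, -8, -6, 8) = -13
n3.1 (Quinn): max(8, -7) = 8
n3.2 (Quinn): max(-18, -3) = -3
n3.3 (Quinn): max(-4, 9, -14) = 9
n3 (Uma): min(8, -3, 9) = -3
r (Quinn): max(-19, -13, -3) = -3

-3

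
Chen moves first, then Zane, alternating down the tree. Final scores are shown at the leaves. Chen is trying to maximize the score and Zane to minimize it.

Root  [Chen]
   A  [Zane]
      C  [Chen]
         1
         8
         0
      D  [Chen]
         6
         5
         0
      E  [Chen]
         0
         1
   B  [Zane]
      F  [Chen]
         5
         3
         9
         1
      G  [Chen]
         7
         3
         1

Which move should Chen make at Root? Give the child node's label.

B

C (Chen): max(1, 8, 0) = 8
D (Chen): max(6, 5, 0) = 6
E (Chen): max(0, 1) = 1
A (Zane): min(8, 6, 1) = 1
F (Chen): max(5, 3, 9, 1) = 9
G (Chen): max(7, 3, 1) = 7
B (Zane): min(9, 7) = 7
Root (Chen): max(1, 7) = 7
Chen at Root wants the highest of {A=1, B=7}, so chooses B.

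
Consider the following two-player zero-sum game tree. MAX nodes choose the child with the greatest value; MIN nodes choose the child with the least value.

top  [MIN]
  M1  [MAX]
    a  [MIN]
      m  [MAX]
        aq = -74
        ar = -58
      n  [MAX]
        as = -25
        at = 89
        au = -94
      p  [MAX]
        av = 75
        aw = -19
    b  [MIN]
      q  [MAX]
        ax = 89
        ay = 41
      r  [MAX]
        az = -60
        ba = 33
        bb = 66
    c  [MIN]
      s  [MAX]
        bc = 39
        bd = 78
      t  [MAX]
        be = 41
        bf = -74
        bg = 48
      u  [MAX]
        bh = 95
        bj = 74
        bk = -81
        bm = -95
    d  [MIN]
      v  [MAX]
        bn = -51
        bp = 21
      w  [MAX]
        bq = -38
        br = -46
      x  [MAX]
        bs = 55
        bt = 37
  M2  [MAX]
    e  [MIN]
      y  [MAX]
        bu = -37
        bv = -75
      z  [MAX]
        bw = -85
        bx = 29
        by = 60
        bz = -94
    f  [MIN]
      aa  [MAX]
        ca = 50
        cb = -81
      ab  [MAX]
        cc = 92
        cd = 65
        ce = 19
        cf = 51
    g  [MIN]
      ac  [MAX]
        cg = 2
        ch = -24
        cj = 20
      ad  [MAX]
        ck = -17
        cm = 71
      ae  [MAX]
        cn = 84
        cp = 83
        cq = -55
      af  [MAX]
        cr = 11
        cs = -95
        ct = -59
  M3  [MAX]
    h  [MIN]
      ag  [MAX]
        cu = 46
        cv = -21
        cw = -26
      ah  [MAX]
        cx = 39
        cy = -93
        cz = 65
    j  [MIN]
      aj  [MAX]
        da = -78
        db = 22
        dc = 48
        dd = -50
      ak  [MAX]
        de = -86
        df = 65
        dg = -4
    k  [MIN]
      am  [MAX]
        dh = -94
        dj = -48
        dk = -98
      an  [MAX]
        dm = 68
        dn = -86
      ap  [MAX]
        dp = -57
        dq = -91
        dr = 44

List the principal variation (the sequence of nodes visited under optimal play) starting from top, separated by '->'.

m (MAX): max(-74, -58) = -58
n (MAX): max(-25, 89, -94) = 89
p (MAX): max(75, -19) = 75
a (MIN): min(-58, 89, 75) = -58
q (MAX): max(89, 41) = 89
r (MAX): max(-60, 33, 66) = 66
b (MIN): min(89, 66) = 66
s (MAX): max(39, 78) = 78
t (MAX): max(41, -74, 48) = 48
u (MAX): max(95, 74, -81, -95) = 95
c (MIN): min(78, 48, 95) = 48
v (MAX): max(-51, 21) = 21
w (MAX): max(-38, -46) = -38
x (MAX): max(55, 37) = 55
d (MIN): min(21, -38, 55) = -38
M1 (MAX): max(-58, 66, 48, -38) = 66
y (MAX): max(-37, -75) = -37
z (MAX): max(-85, 29, 60, -94) = 60
e (MIN): min(-37, 60) = -37
aa (MAX): max(50, -81) = 50
ab (MAX): max(92, 65, 19, 51) = 92
f (MIN): min(50, 92) = 50
ac (MAX): max(2, -24, 20) = 20
ad (MAX): max(-17, 71) = 71
ae (MAX): max(84, 83, -55) = 84
af (MAX): max(11, -95, -59) = 11
g (MIN): min(20, 71, 84, 11) = 11
M2 (MAX): max(-37, 50, 11) = 50
ag (MAX): max(46, -21, -26) = 46
ah (MAX): max(39, -93, 65) = 65
h (MIN): min(46, 65) = 46
aj (MAX): max(-78, 22, 48, -50) = 48
ak (MAX): max(-86, 65, -4) = 65
j (MIN): min(48, 65) = 48
am (MAX): max(-94, -48, -98) = -48
an (MAX): max(68, -86) = 68
ap (MAX): max(-57, -91, 44) = 44
k (MIN): min(-48, 68, 44) = -48
M3 (MAX): max(46, 48, -48) = 48
top (MIN): min(66, 50, 48) = 48
At top, MIN picks M3 (lowest: 48).
At M3, MAX picks j (highest: 48).
At j, MIN picks aj (lowest: 48).
At aj, MAX picks dc (highest: 48).
Terminal value 48.

top -> M3 -> j -> aj -> dc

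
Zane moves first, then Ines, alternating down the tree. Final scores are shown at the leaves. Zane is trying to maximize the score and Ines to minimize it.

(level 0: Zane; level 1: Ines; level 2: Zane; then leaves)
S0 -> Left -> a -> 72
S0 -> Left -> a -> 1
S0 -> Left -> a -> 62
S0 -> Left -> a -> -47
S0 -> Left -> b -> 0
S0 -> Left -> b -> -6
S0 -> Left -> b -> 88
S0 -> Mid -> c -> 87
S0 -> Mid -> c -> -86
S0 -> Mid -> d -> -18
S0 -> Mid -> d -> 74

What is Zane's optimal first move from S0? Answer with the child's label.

Mid

a (Zane): max(72, 1, 62, -47) = 72
b (Zane): max(0, -6, 88) = 88
Left (Ines): min(72, 88) = 72
c (Zane): max(87, -86) = 87
d (Zane): max(-18, 74) = 74
Mid (Ines): min(87, 74) = 74
S0 (Zane): max(72, 74) = 74
Zane at S0 wants the highest of {Left=72, Mid=74}, so chooses Mid.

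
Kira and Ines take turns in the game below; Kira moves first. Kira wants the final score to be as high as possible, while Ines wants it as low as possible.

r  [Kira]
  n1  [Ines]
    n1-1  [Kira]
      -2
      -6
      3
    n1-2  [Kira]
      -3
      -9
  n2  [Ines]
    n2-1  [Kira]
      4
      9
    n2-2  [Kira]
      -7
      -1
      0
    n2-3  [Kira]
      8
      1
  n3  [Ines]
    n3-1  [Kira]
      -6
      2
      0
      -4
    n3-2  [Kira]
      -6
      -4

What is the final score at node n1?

-3

n1-1 (Kira): max(-2, -6, 3) = 3
n1-2 (Kira): max(-3, -9) = -3
n1 (Ines): min(3, -3) = -3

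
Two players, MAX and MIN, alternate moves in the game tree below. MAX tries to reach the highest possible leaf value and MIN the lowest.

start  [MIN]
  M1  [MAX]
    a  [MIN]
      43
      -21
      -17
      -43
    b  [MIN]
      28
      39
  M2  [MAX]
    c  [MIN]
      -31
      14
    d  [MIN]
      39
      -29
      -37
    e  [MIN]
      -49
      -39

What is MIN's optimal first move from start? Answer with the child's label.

M2

a (MIN): min(43, -21, -17, -43) = -43
b (MIN): min(28, 39) = 28
M1 (MAX): max(-43, 28) = 28
c (MIN): min(-31, 14) = -31
d (MIN): min(39, -29, -37) = -37
e (MIN): min(-49, -39) = -49
M2 (MAX): max(-31, -37, -49) = -31
start (MIN): min(28, -31) = -31
MIN at start wants the lowest of {M1=28, M2=-31}, so chooses M2.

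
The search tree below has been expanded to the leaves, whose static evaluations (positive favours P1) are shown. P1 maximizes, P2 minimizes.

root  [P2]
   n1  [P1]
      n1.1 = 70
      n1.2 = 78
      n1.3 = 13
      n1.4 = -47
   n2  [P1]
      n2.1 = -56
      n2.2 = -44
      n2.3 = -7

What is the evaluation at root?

n1 (P1): max(70, 78, 13, -47) = 78
n2 (P1): max(-56, -44, -7) = -7
root (P2): min(78, -7) = -7

-7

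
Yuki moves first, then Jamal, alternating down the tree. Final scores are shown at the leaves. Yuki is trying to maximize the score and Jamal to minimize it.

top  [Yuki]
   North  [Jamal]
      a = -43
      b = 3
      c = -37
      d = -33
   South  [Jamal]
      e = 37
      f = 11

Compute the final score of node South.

11

South (Jamal): min(37, 11) = 11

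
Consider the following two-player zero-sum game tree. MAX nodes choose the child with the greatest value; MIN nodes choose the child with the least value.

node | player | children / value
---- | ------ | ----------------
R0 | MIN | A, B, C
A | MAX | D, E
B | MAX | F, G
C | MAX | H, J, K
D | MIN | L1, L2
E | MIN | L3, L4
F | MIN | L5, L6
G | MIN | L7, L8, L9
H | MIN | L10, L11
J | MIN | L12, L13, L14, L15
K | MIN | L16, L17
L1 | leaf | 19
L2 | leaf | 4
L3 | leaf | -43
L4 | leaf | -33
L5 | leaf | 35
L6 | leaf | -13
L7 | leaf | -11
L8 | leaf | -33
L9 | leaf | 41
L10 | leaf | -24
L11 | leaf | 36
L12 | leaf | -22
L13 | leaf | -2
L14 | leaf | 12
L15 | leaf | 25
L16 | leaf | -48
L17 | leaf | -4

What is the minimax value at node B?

F (MIN): min(35, -13) = -13
G (MIN): min(-11, -33, 41) = -33
B (MAX): max(-13, -33) = -13

-13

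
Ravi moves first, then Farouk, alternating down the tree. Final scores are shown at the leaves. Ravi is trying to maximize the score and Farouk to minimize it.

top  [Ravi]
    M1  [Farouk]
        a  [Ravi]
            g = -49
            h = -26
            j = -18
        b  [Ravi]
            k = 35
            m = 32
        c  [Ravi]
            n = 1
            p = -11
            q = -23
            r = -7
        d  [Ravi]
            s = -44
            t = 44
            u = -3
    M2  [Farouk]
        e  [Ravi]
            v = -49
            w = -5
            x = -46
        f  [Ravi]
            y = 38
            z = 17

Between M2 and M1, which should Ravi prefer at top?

e (Ravi): max(-49, -5, -46) = -5
f (Ravi): max(38, 17) = 38
M2 (Farouk): min(-5, 38) = -5
a (Ravi): max(-49, -26, -18) = -18
b (Ravi): max(35, 32) = 35
c (Ravi): max(1, -11, -23, -7) = 1
d (Ravi): max(-44, 44, -3) = 44
M1 (Farouk): min(-18, 35, 1, 44) = -18
Ravi prefers the higher value; M2=-5, M1=-18. M2 is better since -5 > -18.

M2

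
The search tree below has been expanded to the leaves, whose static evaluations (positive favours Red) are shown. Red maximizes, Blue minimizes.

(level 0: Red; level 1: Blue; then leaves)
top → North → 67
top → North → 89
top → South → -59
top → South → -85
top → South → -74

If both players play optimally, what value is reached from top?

North (Blue): min(67, 89) = 67
South (Blue): min(-59, -85, -74) = -85
top (Red): max(67, -85) = 67

67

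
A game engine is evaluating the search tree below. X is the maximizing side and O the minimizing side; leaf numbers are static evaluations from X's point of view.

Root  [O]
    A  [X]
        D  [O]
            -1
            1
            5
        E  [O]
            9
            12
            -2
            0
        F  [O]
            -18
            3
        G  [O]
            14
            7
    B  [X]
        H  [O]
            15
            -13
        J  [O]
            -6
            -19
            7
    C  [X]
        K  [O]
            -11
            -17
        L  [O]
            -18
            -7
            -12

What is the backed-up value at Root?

D (O): min(-1, 1, 5) = -1
E (O): min(9, 12, -2, 0) = -2
F (O): min(-18, 3) = -18
G (O): min(14, 7) = 7
A (X): max(-1, -2, -18, 7) = 7
H (O): min(15, -13) = -13
J (O): min(-6, -19, 7) = -19
B (X): max(-13, -19) = -13
K (O): min(-11, -17) = -17
L (O): min(-18, -7, -12) = -18
C (X): max(-17, -18) = -17
Root (O): min(7, -13, -17) = -17

-17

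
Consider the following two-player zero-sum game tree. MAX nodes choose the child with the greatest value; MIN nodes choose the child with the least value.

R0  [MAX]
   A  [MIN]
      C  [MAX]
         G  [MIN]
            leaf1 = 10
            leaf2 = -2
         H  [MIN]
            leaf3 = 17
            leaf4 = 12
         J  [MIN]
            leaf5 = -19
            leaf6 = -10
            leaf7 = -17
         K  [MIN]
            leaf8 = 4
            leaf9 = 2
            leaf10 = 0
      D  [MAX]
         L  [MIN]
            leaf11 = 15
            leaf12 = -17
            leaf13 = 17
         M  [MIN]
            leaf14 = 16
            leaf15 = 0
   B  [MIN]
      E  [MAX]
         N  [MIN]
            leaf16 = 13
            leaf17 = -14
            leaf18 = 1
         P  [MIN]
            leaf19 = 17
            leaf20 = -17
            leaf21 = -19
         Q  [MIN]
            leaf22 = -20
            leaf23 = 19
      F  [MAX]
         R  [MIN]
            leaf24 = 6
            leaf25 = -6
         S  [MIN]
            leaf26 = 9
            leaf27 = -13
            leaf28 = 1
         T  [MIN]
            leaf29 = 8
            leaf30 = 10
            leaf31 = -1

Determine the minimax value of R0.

0

G (MIN): min(10, -2) = -2
H (MIN): min(17, 12) = 12
J (MIN): min(-19, -10, -17) = -19
K (MIN): min(4, 2, 0) = 0
C (MAX): max(-2, 12, -19, 0) = 12
L (MIN): min(15, -17, 17) = -17
M (MIN): min(16, 0) = 0
D (MAX): max(-17, 0) = 0
A (MIN): min(12, 0) = 0
N (MIN): min(13, -14, 1) = -14
P (MIN): min(17, -17, -19) = -19
Q (MIN): min(-20, 19) = -20
E (MAX): max(-14, -19, -20) = -14
R (MIN): min(6, -6) = -6
S (MIN): min(9, -13, 1) = -13
T (MIN): min(8, 10, -1) = -1
F (MAX): max(-6, -13, -1) = -1
B (MIN): min(-14, -1) = -14
R0 (MAX): max(0, -14) = 0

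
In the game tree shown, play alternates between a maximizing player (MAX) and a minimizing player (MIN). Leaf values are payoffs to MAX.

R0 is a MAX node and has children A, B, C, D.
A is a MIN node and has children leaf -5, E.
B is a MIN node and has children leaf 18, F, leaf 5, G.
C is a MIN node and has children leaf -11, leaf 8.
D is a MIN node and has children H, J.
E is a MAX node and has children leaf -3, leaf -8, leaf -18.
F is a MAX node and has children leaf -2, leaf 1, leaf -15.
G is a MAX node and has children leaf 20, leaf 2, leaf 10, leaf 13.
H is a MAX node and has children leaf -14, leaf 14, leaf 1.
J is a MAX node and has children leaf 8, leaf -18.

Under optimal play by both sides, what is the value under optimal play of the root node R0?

E (MAX): max(-3, -8, -18) = -3
A (MIN): min(-5, -3) = -5
F (MAX): max(-2, 1, -15) = 1
G (MAX): max(20, 2, 10, 13) = 20
B (MIN): min(18, 1, 5, 20) = 1
C (MIN): min(-11, 8) = -11
H (MAX): max(-14, 14, 1) = 14
J (MAX): max(8, -18) = 8
D (MIN): min(14, 8) = 8
R0 (MAX): max(-5, 1, -11, 8) = 8

8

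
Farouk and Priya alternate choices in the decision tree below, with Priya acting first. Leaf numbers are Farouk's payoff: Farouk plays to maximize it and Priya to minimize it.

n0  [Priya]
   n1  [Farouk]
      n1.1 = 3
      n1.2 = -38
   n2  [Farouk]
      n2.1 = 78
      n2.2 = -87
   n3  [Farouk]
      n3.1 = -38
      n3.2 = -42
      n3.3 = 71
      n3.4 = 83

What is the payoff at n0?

n1 (Farouk): max(3, -38) = 3
n2 (Farouk): max(78, -87) = 78
n3 (Farouk): max(-38, -42, 71, 83) = 83
n0 (Priya): min(3, 78, 83) = 3

3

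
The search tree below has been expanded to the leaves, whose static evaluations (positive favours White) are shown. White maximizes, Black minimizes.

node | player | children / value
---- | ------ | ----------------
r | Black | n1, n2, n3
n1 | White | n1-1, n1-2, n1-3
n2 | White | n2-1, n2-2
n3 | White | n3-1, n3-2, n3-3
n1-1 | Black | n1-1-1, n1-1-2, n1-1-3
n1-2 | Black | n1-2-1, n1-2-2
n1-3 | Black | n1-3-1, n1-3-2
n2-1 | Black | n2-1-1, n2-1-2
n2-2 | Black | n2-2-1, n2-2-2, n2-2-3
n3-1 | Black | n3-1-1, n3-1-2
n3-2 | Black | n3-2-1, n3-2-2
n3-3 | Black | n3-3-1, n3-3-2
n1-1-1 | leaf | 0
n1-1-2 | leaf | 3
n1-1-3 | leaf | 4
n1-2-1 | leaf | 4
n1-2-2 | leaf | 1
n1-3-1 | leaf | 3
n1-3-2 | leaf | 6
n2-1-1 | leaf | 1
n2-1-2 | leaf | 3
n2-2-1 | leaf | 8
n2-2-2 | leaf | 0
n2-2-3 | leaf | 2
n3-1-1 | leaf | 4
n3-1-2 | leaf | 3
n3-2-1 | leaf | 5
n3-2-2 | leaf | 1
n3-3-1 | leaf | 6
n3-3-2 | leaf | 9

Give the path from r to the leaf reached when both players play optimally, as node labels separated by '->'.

n1-1 (Black): min(0, 3, 4) = 0
n1-2 (Black): min(4, 1) = 1
n1-3 (Black): min(3, 6) = 3
n1 (White): max(0, 1, 3) = 3
n2-1 (Black): min(1, 3) = 1
n2-2 (Black): min(8, 0, 2) = 0
n2 (White): max(1, 0) = 1
n3-1 (Black): min(4, 3) = 3
n3-2 (Black): min(5, 1) = 1
n3-3 (Black): min(6, 9) = 6
n3 (White): max(3, 1, 6) = 6
r (Black): min(3, 1, 6) = 1
At r, Black picks n2 (lowest: 1).
At n2, White picks n2-1 (highest: 1).
At n2-1, Black picks n2-1-1 (lowest: 1).
Terminal value 1.

r -> n2 -> n2-1 -> n2-1-1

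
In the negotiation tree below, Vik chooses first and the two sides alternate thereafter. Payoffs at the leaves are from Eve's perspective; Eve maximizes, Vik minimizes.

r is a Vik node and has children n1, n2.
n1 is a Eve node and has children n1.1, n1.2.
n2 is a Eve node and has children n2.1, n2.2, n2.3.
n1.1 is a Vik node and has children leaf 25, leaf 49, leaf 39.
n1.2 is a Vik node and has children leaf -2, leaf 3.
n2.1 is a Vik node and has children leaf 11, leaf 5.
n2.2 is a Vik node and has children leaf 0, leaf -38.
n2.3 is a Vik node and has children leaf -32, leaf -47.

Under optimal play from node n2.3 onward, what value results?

-47

n2.3 (Vik): min(-32, -47) = -47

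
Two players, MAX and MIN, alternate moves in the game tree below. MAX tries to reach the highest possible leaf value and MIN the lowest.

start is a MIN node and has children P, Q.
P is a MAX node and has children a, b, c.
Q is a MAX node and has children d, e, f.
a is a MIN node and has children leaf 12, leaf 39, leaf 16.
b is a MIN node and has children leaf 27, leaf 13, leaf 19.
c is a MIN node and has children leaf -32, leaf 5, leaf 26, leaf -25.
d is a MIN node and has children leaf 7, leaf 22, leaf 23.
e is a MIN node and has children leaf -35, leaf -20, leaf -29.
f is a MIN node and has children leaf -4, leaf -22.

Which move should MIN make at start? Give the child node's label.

Q

a (MIN): min(12, 39, 16) = 12
b (MIN): min(27, 13, 19) = 13
c (MIN): min(-32, 5, 26, -25) = -32
P (MAX): max(12, 13, -32) = 13
d (MIN): min(7, 22, 23) = 7
e (MIN): min(-35, -20, -29) = -35
f (MIN): min(-4, -22) = -22
Q (MAX): max(7, -35, -22) = 7
start (MIN): min(13, 7) = 7
MIN at start wants the lowest of {P=13, Q=7}, so chooses Q.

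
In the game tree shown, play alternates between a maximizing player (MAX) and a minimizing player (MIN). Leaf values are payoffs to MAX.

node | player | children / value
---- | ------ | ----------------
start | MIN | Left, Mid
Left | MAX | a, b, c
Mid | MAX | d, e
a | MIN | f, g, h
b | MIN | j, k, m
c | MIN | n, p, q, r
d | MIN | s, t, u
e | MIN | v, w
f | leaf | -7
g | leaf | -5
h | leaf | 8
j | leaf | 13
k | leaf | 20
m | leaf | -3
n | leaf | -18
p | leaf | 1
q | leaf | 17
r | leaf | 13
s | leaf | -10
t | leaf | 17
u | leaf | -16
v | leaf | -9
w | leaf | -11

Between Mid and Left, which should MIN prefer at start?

d (MIN): min(-10, 17, -16) = -16
e (MIN): min(-9, -11) = -11
Mid (MAX): max(-16, -11) = -11
a (MIN): min(-7, -5, 8) = -7
b (MIN): min(13, 20, -3) = -3
c (MIN): min(-18, 1, 17, 13) = -18
Left (MAX): max(-7, -3, -18) = -3
MIN prefers the lower value; Mid=-11, Left=-3. Mid is better since -11 < -3.

Mid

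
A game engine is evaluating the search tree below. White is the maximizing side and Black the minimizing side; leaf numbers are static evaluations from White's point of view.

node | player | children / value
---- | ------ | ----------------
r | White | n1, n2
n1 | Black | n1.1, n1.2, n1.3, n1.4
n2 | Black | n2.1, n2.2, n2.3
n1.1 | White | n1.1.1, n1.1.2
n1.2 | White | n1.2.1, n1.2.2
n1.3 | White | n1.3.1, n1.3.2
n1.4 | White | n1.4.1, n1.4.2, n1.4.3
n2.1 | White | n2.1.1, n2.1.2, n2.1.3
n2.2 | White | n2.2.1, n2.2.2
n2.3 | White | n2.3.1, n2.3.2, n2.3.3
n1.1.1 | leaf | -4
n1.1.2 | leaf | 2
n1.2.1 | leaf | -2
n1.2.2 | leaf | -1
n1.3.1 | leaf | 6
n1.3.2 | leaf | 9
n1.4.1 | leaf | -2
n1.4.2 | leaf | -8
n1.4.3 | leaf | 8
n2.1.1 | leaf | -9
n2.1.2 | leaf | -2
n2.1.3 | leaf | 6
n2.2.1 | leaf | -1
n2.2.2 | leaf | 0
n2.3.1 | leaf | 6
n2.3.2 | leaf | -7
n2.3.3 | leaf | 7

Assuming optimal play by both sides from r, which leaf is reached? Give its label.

n2.2.2

n1.1 (White): max(-4, 2) = 2
n1.2 (White): max(-2, -1) = -1
n1.3 (White): max(6, 9) = 9
n1.4 (White): max(-2, -8, 8) = 8
n1 (Black): min(2, -1, 9, 8) = -1
n2.1 (White): max(-9, -2, 6) = 6
n2.2 (White): max(-1, 0) = 0
n2.3 (White): max(6, -7, 7) = 7
n2 (Black): min(6, 0, 7) = 0
r (White): max(-1, 0) = 0
At r, White picks n2 (highest: 0).
At n2, Black picks n2.2 (lowest: 0).
At n2.2, White picks n2.2.2 (highest: 0).
Terminal value 0.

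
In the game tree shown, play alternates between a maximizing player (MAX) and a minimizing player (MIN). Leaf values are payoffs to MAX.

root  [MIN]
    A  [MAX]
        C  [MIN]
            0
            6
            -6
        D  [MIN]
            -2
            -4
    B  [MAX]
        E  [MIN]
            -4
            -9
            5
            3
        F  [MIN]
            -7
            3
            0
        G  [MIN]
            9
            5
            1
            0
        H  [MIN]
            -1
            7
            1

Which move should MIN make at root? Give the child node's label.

A

C (MIN): min(0, 6, -6) = -6
D (MIN): min(-2, -4) = -4
A (MAX): max(-6, -4) = -4
E (MIN): min(-4, -9, 5, 3) = -9
F (MIN): min(-7, 3, 0) = -7
G (MIN): min(9, 5, 1, 0) = 0
H (MIN): min(-1, 7, 1) = -1
B (MAX): max(-9, -7, 0, -1) = 0
root (MIN): min(-4, 0) = -4
MIN at root wants the lowest of {A=-4, B=0}, so chooses A.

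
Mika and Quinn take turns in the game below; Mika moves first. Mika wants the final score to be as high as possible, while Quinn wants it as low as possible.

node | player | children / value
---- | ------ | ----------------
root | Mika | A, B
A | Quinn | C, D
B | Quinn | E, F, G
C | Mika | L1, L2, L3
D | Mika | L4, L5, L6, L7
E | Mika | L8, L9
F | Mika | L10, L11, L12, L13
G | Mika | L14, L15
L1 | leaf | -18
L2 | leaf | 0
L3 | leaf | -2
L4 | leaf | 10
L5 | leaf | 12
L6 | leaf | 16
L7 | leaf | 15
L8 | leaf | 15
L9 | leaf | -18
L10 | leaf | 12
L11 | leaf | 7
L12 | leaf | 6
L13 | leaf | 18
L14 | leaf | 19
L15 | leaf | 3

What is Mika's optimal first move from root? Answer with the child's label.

C (Mika): max(-18, 0, -2) = 0
D (Mika): max(10, 12, 16, 15) = 16
A (Quinn): min(0, 16) = 0
E (Mika): max(15, -18) = 15
F (Mika): max(12, 7, 6, 18) = 18
G (Mika): max(19, 3) = 19
B (Quinn): min(15, 18, 19) = 15
root (Mika): max(0, 15) = 15
Mika at root wants the highest of {A=0, B=15}, so chooses B.

B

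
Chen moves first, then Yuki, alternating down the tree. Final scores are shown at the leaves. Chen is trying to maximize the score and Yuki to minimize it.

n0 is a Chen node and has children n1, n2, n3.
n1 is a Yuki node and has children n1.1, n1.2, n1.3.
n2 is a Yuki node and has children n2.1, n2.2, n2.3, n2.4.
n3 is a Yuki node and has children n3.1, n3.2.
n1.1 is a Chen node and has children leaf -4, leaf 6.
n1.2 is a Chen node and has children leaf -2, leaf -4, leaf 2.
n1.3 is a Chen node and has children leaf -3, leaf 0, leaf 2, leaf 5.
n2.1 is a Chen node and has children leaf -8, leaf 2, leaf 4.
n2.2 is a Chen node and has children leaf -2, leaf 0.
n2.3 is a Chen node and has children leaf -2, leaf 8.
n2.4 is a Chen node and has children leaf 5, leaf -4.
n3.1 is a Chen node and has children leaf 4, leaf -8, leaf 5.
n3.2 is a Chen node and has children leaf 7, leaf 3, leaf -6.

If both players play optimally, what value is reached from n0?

5

n1.1 (Chen): max(-4, 6) = 6
n1.2 (Chen): max(-2, -4, 2) = 2
n1.3 (Chen): max(-3, 0, 2, 5) = 5
n1 (Yuki): min(6, 2, 5) = 2
n2.1 (Chen): max(-8, 2, 4) = 4
n2.2 (Chen): max(-2, 0) = 0
n2.3 (Chen): max(-2, 8) = 8
n2.4 (Chen): max(5, -4) = 5
n2 (Yuki): min(4, 0, 8, 5) = 0
n3.1 (Chen): max(4, -8, 5) = 5
n3.2 (Chen): max(7, 3, -6) = 7
n3 (Yuki): min(5, 7) = 5
n0 (Chen): max(2, 0, 5) = 5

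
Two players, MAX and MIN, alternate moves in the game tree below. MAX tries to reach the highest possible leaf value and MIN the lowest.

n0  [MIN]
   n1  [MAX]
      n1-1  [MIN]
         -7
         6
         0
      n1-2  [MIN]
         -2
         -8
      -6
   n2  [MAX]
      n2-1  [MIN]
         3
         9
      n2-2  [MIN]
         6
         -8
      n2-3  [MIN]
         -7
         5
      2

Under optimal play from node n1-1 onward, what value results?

-7

n1-1 (MIN): min(-7, 6, 0) = -7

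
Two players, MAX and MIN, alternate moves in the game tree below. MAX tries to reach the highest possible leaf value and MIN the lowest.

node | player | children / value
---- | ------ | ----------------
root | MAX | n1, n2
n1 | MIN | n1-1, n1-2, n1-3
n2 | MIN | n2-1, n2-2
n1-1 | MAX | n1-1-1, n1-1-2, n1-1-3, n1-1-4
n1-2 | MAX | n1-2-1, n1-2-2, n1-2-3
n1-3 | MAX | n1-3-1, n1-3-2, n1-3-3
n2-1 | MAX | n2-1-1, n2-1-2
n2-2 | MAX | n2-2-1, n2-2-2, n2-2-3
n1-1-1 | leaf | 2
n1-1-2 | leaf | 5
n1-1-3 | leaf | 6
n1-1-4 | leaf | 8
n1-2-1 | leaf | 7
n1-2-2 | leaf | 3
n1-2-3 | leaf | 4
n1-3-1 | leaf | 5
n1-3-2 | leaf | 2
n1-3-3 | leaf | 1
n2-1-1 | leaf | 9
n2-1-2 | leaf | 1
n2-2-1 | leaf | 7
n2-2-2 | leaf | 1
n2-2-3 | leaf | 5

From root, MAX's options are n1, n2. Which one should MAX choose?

n2

n1-1 (MAX): max(2, 5, 6, 8) = 8
n1-2 (MAX): max(7, 3, 4) = 7
n1-3 (MAX): max(5, 2, 1) = 5
n1 (MIN): min(8, 7, 5) = 5
n2-1 (MAX): max(9, 1) = 9
n2-2 (MAX): max(7, 1, 5) = 7
n2 (MIN): min(9, 7) = 7
root (MAX): max(5, 7) = 7
MAX at root wants the highest of {n1=5, n2=7}, so chooses n2.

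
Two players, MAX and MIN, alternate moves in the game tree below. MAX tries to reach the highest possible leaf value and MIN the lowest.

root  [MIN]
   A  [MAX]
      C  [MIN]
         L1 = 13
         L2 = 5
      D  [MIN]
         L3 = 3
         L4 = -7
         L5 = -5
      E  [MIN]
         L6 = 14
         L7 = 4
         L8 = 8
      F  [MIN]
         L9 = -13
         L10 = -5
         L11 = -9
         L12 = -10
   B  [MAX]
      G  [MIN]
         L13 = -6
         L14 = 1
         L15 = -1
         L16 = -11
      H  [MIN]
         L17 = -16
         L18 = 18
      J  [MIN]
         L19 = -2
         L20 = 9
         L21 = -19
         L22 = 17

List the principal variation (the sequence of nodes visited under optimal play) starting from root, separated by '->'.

root -> B -> G -> L16

C (MIN): min(13, 5) = 5
D (MIN): min(3, -7, -5) = -7
E (MIN): min(14, 4, 8) = 4
F (MIN): min(-13, -5, -9, -10) = -13
A (MAX): max(5, -7, 4, -13) = 5
G (MIN): min(-6, 1, -1, -11) = -11
H (MIN): min(-16, 18) = -16
J (MIN): min(-2, 9, -19, 17) = -19
B (MAX): max(-11, -16, -19) = -11
root (MIN): min(5, -11) = -11
At root, MIN picks B (lowest: -11).
At B, MAX picks G (highest: -11).
At G, MIN picks L16 (lowest: -11).
Terminal value -11.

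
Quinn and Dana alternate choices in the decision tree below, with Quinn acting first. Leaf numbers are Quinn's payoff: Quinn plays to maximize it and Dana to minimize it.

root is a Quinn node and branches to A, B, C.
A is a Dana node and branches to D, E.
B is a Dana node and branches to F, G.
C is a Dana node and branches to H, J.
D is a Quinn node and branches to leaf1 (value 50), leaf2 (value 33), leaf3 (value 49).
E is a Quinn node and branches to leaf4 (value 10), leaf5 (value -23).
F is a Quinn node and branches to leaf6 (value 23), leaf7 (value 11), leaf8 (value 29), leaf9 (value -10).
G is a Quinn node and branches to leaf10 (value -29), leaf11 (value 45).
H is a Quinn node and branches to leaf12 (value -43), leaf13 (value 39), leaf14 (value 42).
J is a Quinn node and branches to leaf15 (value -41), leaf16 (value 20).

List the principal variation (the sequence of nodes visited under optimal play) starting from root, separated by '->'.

D (Quinn): max(50, 33, 49) = 50
E (Quinn): max(10, -23) = 10
A (Dana): min(50, 10) = 10
F (Quinn): max(23, 11, 29, -10) = 29
G (Quinn): max(-29, 45) = 45
B (Dana): min(29, 45) = 29
H (Quinn): max(-43, 39, 42) = 42
J (Quinn): max(-41, 20) = 20
C (Dana): min(42, 20) = 20
root (Quinn): max(10, 29, 20) = 29
At root, Quinn picks B (highest: 29).
At B, Dana picks F (lowest: 29).
At F, Quinn picks leaf8 (highest: 29).
Terminal value 29.

root -> B -> F -> leaf8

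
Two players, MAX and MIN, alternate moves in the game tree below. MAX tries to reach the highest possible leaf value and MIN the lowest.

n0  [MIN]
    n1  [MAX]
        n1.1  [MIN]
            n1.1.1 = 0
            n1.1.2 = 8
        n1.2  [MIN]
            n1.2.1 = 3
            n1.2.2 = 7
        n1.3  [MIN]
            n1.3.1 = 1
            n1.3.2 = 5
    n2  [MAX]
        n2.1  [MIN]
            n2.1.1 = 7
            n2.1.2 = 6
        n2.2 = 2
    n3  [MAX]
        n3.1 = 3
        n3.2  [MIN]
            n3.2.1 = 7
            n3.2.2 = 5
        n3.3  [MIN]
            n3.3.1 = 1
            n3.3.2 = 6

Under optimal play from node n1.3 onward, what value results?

n1.3 (MIN): min(1, 5) = 1

1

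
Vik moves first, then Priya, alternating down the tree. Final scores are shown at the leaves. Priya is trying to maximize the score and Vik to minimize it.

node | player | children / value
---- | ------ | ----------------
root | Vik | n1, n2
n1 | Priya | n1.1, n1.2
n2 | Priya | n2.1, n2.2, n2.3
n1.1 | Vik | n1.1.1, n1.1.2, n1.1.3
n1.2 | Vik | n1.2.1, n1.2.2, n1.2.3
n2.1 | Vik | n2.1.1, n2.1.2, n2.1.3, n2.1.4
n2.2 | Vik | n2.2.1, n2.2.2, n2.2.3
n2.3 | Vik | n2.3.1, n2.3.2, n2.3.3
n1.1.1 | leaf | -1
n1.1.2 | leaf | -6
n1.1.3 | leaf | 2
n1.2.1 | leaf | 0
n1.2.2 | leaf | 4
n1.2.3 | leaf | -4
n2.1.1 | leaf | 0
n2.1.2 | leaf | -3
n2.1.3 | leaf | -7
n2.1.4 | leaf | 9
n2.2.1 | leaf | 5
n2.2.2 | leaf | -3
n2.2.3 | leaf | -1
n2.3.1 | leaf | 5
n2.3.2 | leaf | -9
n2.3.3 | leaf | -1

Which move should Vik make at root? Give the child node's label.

n1

n1.1 (Vik): min(-1, -6, 2) = -6
n1.2 (Vik): min(0, 4, -4) = -4
n1 (Priya): max(-6, -4) = -4
n2.1 (Vik): min(0, -3, -7, 9) = -7
n2.2 (Vik): min(5, -3, -1) = -3
n2.3 (Vik): min(5, -9, -1) = -9
n2 (Priya): max(-7, -3, -9) = -3
root (Vik): min(-4, -3) = -4
Vik at root wants the lowest of {n1=-4, n2=-3}, so chooses n1.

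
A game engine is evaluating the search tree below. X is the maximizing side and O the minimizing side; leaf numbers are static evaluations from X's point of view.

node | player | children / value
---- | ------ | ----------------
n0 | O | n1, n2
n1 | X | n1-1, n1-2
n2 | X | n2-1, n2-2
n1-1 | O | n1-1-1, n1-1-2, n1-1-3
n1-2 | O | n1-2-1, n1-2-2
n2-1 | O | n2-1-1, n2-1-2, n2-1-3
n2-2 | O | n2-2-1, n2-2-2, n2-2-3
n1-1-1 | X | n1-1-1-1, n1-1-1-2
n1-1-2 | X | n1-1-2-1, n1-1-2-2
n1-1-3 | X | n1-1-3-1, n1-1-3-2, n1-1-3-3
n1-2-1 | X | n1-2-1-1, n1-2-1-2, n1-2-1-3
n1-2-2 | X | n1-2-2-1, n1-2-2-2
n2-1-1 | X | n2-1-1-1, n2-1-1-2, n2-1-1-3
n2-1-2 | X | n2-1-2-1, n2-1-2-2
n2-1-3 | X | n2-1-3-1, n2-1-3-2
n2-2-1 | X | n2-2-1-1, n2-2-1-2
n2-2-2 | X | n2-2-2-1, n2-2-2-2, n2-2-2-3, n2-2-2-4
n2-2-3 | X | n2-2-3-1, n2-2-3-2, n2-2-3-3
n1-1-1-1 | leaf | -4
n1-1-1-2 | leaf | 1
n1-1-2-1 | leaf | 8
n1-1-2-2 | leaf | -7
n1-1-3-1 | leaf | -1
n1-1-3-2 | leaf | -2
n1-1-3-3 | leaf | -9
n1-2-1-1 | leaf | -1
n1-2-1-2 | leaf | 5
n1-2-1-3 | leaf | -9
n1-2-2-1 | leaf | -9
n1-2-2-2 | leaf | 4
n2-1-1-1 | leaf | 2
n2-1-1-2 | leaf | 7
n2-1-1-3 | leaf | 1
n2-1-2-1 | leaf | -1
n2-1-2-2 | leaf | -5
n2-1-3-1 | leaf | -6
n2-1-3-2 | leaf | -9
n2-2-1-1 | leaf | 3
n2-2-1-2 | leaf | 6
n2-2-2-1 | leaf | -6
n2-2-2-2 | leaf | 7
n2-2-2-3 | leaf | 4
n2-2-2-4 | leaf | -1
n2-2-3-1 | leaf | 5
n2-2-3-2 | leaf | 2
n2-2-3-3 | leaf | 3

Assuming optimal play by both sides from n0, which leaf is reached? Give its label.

n1-2-2-2

n1-1-1 (X): max(-4, 1) = 1
n1-1-2 (X): max(8, -7) = 8
n1-1-3 (X): max(-1, -2, -9) = -1
n1-1 (O): min(1, 8, -1) = -1
n1-2-1 (X): max(-1, 5, -9) = 5
n1-2-2 (X): max(-9, 4) = 4
n1-2 (O): min(5, 4) = 4
n1 (X): max(-1, 4) = 4
n2-1-1 (X): max(2, 7, 1) = 7
n2-1-2 (X): max(-1, -5) = -1
n2-1-3 (X): max(-6, -9) = -6
n2-1 (O): min(7, -1, -6) = -6
n2-2-1 (X): max(3, 6) = 6
n2-2-2 (X): max(-6, 7, 4, -1) = 7
n2-2-3 (X): max(5, 2, 3) = 5
n2-2 (O): min(6, 7, 5) = 5
n2 (X): max(-6, 5) = 5
n0 (O): min(4, 5) = 4
At n0, O picks n1 (lowest: 4).
At n1, X picks n1-2 (highest: 4).
At n1-2, O picks n1-2-2 (lowest: 4).
At n1-2-2, X picks n1-2-2-2 (highest: 4).
Terminal value 4.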